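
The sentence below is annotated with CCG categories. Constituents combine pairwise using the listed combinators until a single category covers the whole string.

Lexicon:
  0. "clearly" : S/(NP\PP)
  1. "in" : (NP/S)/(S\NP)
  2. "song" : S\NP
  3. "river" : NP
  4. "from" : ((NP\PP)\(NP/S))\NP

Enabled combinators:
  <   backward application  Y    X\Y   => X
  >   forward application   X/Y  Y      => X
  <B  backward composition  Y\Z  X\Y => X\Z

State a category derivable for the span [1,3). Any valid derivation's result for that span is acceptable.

NP/S

[0,5] S   >
  [0,1] "clearly" : S/(NP\PP)
  [1,5] NP\PP   <
    [1,3] NP/S   >
      [1,2] "in" : (NP/S)/(S\NP)
      [2,3] "song" : S\NP
    [3,5] (NP\PP)\(NP/S)   <
      [3,4] "river" : NP
      [4,5] "from" : ((NP\PP)\(NP/S))\NP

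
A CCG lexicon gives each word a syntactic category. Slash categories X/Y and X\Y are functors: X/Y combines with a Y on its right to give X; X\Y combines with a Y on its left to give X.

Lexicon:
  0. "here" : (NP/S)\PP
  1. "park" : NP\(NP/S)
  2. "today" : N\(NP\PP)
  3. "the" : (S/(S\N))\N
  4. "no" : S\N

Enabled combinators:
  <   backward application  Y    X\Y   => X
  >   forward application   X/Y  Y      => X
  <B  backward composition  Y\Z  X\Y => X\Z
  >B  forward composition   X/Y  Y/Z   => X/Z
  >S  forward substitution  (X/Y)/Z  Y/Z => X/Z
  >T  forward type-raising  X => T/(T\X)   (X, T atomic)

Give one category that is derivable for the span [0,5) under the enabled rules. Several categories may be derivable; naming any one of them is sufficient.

S

[0,5] S   >
  [0,4] S/(S\N)   <
    [0,3] N   <
      [0,2] NP\PP   <B
        [0,1] "here" : (NP/S)\PP
        [1,2] "park" : NP\(NP/S)
      [2,3] "today" : N\(NP\PP)
    [3,4] "the" : (S/(S\N))\N
  [4,5] "no" : S\N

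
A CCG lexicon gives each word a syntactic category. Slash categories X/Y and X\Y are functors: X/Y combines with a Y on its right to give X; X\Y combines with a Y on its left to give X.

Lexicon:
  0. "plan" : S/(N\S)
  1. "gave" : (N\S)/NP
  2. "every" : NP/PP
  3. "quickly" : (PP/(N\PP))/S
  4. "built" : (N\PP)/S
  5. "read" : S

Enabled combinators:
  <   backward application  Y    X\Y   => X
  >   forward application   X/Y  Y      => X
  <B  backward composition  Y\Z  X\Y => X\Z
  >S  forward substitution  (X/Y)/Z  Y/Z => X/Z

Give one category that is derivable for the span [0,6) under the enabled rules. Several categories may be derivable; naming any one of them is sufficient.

S

[0,6] S   >
  [0,1] "plan" : S/(N\S)
  [1,6] N\S   >
    [1,2] "gave" : (N\S)/NP
    [2,6] NP   >
      [2,3] "every" : NP/PP
      [3,6] PP   >
        [3,5] PP/S   >S
          [3,4] "quickly" : (PP/(N\PP))/S
          [4,5] "built" : (N\PP)/S
        [5,6] "read" : S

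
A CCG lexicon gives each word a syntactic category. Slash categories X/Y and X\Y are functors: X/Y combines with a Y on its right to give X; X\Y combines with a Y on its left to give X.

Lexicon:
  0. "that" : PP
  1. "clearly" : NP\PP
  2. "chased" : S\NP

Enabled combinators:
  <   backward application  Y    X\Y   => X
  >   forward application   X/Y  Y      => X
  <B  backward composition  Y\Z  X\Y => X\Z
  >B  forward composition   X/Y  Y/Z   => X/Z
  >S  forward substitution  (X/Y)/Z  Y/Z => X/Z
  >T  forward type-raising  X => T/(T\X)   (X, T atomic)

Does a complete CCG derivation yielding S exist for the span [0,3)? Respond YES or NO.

YES

[0,3] S   <
  [0,1] "that" : PP
  [1,3] S\PP   <B
    [1,2] "clearly" : NP\PP
    [2,3] "chased" : S\NP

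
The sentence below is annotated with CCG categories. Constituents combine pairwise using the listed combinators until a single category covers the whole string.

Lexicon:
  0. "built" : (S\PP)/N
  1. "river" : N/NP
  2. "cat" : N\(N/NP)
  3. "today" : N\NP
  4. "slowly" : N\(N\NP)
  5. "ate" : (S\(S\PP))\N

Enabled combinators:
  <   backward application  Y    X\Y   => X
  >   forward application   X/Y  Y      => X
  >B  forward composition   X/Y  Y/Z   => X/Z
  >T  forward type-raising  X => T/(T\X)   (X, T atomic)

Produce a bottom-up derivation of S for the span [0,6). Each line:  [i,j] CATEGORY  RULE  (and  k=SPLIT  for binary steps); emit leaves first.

[0,1] (S\PP)/N  lex  "built"
[1,2] N/NP  lex  "river"
[2,3] N\(N/NP)  lex  "cat"
[1,3] N  <  k=2
[0,3] S\PP  >  k=1
[3,4] N\NP  lex  "today"
[4,5] N\(N\NP)  lex  "slowly"
[3,5] N  <  k=4
[5,6] (S\(S\PP))\N  lex  "ate"
[3,6] S\(S\PP)  <  k=5
[0,6] S  <  k=3

[0,6] S   <
  [0,3] S\PP   >
    [0,1] "built" : (S\PP)/N
    [1,3] N   <
      [1,2] "river" : N/NP
      [2,3] "cat" : N\(N/NP)
  [3,6] S\(S\PP)   <
    [3,5] N   <
      [3,4] "today" : N\NP
      [4,5] "slowly" : N\(N\NP)
    [5,6] "ate" : (S\(S\PP))\N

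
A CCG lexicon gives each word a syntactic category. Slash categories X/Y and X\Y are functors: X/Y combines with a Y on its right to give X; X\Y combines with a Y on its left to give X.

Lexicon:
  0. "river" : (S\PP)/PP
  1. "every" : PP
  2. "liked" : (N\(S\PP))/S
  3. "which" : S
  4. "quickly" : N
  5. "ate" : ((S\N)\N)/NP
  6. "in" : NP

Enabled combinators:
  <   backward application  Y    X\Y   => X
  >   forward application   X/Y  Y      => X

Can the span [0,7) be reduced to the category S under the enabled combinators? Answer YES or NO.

[0,7] S   <
  [0,4] N   <
    [0,2] S\PP   >
      [0,1] "river" : (S\PP)/PP
      [1,2] "every" : PP
    [2,4] N\(S\PP)   >
      [2,3] "liked" : (N\(S\PP))/S
      [3,4] "which" : S
  [4,7] S\N   <
    [4,5] "quickly" : N
    [5,7] (S\N)\N   >
      [5,6] "ate" : ((S\N)\N)/NP
      [6,7] "in" : NP

YES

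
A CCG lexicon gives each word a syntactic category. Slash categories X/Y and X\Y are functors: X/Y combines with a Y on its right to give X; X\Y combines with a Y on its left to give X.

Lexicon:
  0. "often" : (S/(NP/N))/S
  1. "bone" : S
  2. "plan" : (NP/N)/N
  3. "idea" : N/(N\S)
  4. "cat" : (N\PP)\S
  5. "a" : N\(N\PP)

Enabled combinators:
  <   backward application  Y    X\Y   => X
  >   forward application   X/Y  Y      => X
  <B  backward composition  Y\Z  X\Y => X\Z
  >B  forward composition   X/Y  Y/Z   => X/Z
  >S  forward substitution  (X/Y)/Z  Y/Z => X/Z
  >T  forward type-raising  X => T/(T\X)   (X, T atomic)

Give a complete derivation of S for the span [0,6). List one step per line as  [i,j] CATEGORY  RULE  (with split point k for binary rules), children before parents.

[0,6] S   >
  [0,3] S/N   >B
    [0,2] S/(NP/N)   >
      [0,1] "often" : (S/(NP/N))/S
      [1,2] "bone" : S
    [2,3] "plan" : (NP/N)/N
  [3,6] N   >
    [3,4] "idea" : N/(N\S)
    [4,6] N\S   <B
      [4,5] "cat" : (N\PP)\S
      [5,6] "a" : N\(N\PP)

[0,1] (S/(NP/N))/S  lex  "often"
[1,2] S  lex  "bone"
[0,2] S/(NP/N)  >  k=1
[2,3] (NP/N)/N  lex  "plan"
[0,3] S/N  >B  k=2
[3,4] N/(N\S)  lex  "idea"
[4,5] (N\PP)\S  lex  "cat"
[5,6] N\(N\PP)  lex  "a"
[4,6] N\S  <B  k=5
[3,6] N  >  k=4
[0,6] S  >  k=3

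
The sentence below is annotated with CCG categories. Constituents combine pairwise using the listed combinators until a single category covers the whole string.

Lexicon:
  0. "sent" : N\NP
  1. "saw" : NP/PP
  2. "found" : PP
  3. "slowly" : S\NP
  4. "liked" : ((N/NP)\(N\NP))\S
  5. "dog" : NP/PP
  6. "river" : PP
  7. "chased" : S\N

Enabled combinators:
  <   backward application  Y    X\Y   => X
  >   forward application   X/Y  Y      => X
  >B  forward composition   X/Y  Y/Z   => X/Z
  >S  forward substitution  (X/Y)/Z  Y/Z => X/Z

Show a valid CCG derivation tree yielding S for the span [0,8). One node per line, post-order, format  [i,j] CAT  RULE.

[0,1] N\NP  lex  "sent"
[1,2] NP/PP  lex  "saw"
[2,3] PP  lex  "found"
[1,3] NP  >  k=2
[3,4] S\NP  lex  "slowly"
[1,4] S  <  k=3
[4,5] ((N/NP)\(N\NP))\S  lex  "liked"
[1,5] (N/NP)\(N\NP)  <  k=4
[0,5] N/NP  <  k=1
[5,6] NP/PP  lex  "dog"
[6,7] PP  lex  "river"
[5,7] NP  >  k=6
[0,7] N  >  k=5
[7,8] S\N  lex  "chased"
[0,8] S  <  k=7

[0,8] S   <
  [0,7] N   >
    [0,5] N/NP   <
      [0,1] "sent" : N\NP
      [1,5] (N/NP)\(N\NP)   <
        [1,4] S   <
          [1,3] NP   >
            [1,2] "saw" : NP/PP
            [2,3] "found" : PP
          [3,4] "slowly" : S\NP
        [4,5] "liked" : ((N/NP)\(N\NP))\S
    [5,7] NP   >
      [5,6] "dog" : NP/PP
      [6,7] "river" : PP
  [7,8] "chased" : S\N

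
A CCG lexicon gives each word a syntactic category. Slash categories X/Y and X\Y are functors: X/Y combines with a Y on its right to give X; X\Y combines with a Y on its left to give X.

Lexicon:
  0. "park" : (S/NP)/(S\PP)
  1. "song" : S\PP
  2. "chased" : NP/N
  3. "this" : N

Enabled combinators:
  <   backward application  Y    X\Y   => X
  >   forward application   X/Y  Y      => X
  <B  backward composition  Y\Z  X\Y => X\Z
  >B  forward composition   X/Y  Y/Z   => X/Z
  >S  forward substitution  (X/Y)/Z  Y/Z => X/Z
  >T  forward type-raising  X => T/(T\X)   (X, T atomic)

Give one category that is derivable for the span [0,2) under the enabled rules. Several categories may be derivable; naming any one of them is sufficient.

S/NP

[0,4] S   >
  [0,2] S/NP   >
    [0,1] "park" : (S/NP)/(S\PP)
    [1,2] "song" : S\PP
  [2,4] NP   >
    [2,3] "chased" : NP/N
    [3,4] "this" : N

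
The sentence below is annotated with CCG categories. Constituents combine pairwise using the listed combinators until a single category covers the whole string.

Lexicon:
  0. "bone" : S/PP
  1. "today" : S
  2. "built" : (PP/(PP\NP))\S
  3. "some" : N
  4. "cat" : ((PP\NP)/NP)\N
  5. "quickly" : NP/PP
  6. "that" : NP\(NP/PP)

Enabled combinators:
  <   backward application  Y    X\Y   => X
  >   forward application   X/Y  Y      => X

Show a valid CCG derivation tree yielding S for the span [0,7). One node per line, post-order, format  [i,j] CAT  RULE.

[0,7] S   >
  [0,1] "bone" : S/PP
  [1,7] PP   >
    [1,3] PP/(PP\NP)   <
      [1,2] "today" : S
      [2,3] "built" : (PP/(PP\NP))\S
    [3,7] PP\NP   >
      [3,5] (PP\NP)/NP   <
        [3,4] "some" : N
        [4,5] "cat" : ((PP\NP)/NP)\N
      [5,7] NP   <
        [5,6] "quickly" : NP/PP
        [6,7] "that" : NP\(NP/PP)

[0,1] S/PP  lex  "bone"
[1,2] S  lex  "today"
[2,3] (PP/(PP\NP))\S  lex  "built"
[1,3] PP/(PP\NP)  <  k=2
[3,4] N  lex  "some"
[4,5] ((PP\NP)/NP)\N  lex  "cat"
[3,5] (PP\NP)/NP  <  k=4
[5,6] NP/PP  lex  "quickly"
[6,7] NP\(NP/PP)  lex  "that"
[5,7] NP  <  k=6
[3,7] PP\NP  >  k=5
[1,7] PP  >  k=3
[0,7] S  >  k=1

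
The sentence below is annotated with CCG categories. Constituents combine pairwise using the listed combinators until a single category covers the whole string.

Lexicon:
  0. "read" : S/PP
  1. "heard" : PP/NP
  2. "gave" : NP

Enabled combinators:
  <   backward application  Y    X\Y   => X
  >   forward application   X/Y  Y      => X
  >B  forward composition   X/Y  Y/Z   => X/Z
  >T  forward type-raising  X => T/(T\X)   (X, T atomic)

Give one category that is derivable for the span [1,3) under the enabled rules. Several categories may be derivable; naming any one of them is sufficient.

PP

[0,3] S   >
  [0,1] "read" : S/PP
  [1,3] PP   >
    [1,2] "heard" : PP/NP
    [2,3] "gave" : NP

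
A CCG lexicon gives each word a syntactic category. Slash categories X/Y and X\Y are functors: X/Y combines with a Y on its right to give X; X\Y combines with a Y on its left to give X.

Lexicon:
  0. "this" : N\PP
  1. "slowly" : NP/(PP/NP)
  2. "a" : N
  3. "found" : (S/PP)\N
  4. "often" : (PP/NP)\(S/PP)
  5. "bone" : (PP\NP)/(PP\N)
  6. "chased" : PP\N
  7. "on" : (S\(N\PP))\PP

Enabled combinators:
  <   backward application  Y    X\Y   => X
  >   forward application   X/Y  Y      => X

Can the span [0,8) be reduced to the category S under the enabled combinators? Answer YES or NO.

[0,8] S   <
  [0,1] "this" : N\PP
  [1,8] S\(N\PP)   <
    [1,7] PP   <
      [1,5] NP   >
        [1,2] "slowly" : NP/(PP/NP)
        [2,5] PP/NP   <
          [2,4] S/PP   <
            [2,3] "a" : N
            [3,4] "found" : (S/PP)\N
          [4,5] "often" : (PP/NP)\(S/PP)
      [5,7] PP\NP   >
        [5,6] "bone" : (PP\NP)/(PP\N)
        [6,7] "chased" : PP\N
    [7,8] "on" : (S\(N\PP))\PP

YES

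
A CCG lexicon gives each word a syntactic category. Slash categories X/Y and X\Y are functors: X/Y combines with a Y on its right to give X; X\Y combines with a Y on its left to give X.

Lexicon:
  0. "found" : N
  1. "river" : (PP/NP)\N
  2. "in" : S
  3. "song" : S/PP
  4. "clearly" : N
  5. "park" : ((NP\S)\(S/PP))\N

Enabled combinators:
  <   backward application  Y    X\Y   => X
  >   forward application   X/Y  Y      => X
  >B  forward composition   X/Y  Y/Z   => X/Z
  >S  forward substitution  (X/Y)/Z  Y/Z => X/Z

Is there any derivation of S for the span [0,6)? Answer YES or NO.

NO

N (PP/NP)\N S S/PP N ((NP\S)\(S/PP))\N
CKY chart[0,6] = {PP}; S ∉ chart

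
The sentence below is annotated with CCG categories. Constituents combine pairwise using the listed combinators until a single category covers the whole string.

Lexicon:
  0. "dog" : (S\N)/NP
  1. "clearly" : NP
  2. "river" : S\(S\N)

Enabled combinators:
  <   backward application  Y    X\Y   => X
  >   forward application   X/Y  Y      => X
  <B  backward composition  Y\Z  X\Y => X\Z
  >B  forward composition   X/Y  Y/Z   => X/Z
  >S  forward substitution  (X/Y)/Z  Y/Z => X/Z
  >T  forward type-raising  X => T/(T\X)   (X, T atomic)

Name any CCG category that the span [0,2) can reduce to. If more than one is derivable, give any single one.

[0,3] S   <
  [0,2] S\N   >
    [0,1] "dog" : (S\N)/NP
    [1,2] "clearly" : NP
  [2,3] "river" : S\(S\N)

S\N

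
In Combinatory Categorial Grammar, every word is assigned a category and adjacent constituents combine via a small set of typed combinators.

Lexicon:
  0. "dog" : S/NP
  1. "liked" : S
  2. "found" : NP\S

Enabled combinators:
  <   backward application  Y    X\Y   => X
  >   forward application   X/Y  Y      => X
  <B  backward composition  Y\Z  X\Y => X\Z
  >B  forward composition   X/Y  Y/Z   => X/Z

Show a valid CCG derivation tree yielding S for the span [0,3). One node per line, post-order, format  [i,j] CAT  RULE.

[0,3] S   >
  [0,1] "dog" : S/NP
  [1,3] NP   <
    [1,2] "liked" : S
    [2,3] "found" : NP\S

[0,1] S/NP  lex  "dog"
[1,2] S  lex  "liked"
[2,3] NP\S  lex  "found"
[1,3] NP  <  k=2
[0,3] S  >  k=1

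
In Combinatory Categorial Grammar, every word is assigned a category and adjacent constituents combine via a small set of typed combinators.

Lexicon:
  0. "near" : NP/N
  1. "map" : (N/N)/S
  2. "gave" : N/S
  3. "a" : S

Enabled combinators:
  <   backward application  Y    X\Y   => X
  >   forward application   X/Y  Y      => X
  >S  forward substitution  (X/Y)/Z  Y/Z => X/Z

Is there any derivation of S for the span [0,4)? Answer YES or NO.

NO

NP/N (N/N)/S N/S S
CKY chart[0,4] = {NP}; S ∉ chart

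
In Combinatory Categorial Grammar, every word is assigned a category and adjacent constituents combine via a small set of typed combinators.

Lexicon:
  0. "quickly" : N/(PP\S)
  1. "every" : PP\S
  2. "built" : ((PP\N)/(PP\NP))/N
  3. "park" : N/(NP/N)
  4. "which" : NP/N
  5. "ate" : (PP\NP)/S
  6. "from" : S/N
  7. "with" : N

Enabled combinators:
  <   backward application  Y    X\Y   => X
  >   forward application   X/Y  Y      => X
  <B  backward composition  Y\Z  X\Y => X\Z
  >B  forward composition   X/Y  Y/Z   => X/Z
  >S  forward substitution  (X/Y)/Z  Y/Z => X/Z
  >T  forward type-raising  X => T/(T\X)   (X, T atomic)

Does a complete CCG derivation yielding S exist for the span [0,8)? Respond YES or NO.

N/(PP\S) PP\S ((PP\N)/(PP\NP))/N N/(NP/N) NP/N (PP\NP)/S S/N N
CKY chart[0,8] = {N/(N\PP), NP/(NP\PP), PP, PP/(N\N), PP/(PP\PP), PP/(S\S), S/(S\PP)}; S ∉ chart

NO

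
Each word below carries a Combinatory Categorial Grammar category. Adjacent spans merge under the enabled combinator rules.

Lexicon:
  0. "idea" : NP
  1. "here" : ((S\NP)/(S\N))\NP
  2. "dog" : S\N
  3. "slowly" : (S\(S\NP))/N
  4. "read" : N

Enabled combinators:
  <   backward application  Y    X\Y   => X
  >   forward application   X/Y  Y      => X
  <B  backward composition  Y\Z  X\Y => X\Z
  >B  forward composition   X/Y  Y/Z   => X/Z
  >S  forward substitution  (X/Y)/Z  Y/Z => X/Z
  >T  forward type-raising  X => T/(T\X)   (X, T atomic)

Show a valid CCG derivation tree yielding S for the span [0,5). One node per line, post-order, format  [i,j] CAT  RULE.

[0,5] S   <
  [0,3] S\NP   >
    [0,2] (S\NP)/(S\N)   <
      [0,1] "idea" : NP
      [1,2] "here" : ((S\NP)/(S\N))\NP
    [2,3] "dog" : S\N
  [3,5] S\(S\NP)   >
    [3,4] "slowly" : (S\(S\NP))/N
    [4,5] "read" : N

[0,1] NP  lex  "idea"
[1,2] ((S\NP)/(S\N))\NP  lex  "here"
[0,2] (S\NP)/(S\N)  <  k=1
[2,3] S\N  lex  "dog"
[0,3] S\NP  >  k=2
[3,4] (S\(S\NP))/N  lex  "slowly"
[4,5] N  lex  "read"
[3,5] S\(S\NP)  >  k=4
[0,5] S  <  k=3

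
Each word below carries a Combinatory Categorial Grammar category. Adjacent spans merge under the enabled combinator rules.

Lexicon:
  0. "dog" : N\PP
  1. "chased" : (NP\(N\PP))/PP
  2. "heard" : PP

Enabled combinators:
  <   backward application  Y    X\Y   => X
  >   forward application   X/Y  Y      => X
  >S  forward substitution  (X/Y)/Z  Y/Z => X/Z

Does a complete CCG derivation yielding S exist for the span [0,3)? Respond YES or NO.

N\PP (NP\(N\PP))/PP PP
CKY chart[0,3] = {NP}; S ∉ chart

NO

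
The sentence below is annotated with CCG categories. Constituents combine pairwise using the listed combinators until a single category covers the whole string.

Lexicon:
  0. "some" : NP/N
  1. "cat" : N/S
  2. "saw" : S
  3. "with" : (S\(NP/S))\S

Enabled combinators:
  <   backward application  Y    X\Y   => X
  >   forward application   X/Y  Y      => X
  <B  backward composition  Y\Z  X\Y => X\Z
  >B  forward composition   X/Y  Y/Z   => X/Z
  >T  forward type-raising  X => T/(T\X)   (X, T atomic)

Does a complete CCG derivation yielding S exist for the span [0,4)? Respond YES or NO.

[0,4] S   <
  [0,2] NP/S   >B
    [0,1] "some" : NP/N
    [1,2] "cat" : N/S
  [2,4] S\(NP/S)   <
    [2,3] "saw" : S
    [3,4] "with" : (S\(NP/S))\S

YES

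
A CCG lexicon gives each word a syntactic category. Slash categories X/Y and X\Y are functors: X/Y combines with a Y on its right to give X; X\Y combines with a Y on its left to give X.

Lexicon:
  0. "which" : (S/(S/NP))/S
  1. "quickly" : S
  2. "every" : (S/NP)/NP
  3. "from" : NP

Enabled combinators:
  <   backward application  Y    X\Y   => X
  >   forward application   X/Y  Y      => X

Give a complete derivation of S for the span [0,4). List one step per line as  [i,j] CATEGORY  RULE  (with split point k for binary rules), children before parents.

[0,4] S   >
  [0,2] S/(S/NP)   >
    [0,1] "which" : (S/(S/NP))/S
    [1,2] "quickly" : S
  [2,4] S/NP   >
    [2,3] "every" : (S/NP)/NP
    [3,4] "from" : NP

[0,1] (S/(S/NP))/S  lex  "which"
[1,2] S  lex  "quickly"
[0,2] S/(S/NP)  >  k=1
[2,3] (S/NP)/NP  lex  "every"
[3,4] NP  lex  "from"
[2,4] S/NP  >  k=3
[0,4] S  >  k=2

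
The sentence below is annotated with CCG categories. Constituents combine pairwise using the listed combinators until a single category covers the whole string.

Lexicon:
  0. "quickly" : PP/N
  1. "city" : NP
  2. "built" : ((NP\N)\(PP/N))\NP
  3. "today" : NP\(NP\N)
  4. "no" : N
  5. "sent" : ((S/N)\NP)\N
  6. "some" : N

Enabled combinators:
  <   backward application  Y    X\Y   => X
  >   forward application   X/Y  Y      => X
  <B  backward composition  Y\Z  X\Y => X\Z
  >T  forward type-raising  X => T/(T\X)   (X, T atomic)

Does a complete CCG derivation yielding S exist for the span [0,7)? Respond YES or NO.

YES

[0,7] S   >
  [0,6] S/N   <
    [0,4] NP   <
      [0,3] NP\N   <
        [0,1] "quickly" : PP/N
        [1,3] (NP\N)\(PP/N)   <
          [1,2] "city" : NP
          [2,3] "built" : ((NP\N)\(PP/N))\NP
      [3,4] "today" : NP\(NP\N)
    [4,6] (S/N)\NP   <
      [4,5] "no" : N
      [5,6] "sent" : ((S/N)\NP)\N
  [6,7] "some" : N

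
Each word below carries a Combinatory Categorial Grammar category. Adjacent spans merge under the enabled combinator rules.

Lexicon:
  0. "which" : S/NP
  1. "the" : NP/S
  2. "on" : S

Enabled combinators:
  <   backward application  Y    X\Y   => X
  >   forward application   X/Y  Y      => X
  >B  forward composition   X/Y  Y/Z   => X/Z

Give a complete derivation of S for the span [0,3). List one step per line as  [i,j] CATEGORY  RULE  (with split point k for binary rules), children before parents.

[0,3] S   >
  [0,1] "which" : S/NP
  [1,3] NP   >
    [1,2] "the" : NP/S
    [2,3] "on" : S

[0,1] S/NP  lex  "which"
[1,2] NP/S  lex  "the"
[2,3] S  lex  "on"
[1,3] NP  >  k=2
[0,3] S  >  k=1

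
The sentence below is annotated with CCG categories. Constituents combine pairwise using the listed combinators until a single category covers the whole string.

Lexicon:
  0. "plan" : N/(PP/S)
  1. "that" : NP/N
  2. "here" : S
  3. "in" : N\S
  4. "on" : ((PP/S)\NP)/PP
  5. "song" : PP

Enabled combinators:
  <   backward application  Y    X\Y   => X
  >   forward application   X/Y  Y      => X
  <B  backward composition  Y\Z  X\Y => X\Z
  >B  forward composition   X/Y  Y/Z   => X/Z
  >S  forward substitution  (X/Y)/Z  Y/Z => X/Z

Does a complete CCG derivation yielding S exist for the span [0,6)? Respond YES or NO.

N/(PP/S) NP/N S N\S ((PP/S)\NP)/PP PP
CKY chart[0,6] = {N}; S ∉ chart

NO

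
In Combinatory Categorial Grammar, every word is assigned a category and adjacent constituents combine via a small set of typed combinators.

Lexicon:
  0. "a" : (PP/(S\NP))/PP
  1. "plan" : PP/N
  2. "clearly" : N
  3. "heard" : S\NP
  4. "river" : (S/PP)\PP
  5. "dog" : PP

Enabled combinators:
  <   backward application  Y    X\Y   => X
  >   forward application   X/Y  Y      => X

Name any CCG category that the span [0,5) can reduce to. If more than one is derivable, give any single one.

[0,6] S   >
  [0,5] S/PP   <
    [0,4] PP   >
      [0,3] PP/(S\NP)   >
        [0,1] "a" : (PP/(S\NP))/PP
        [1,3] PP   >
          [1,2] "plan" : PP/N
          [2,3] "clearly" : N
      [3,4] "heard" : S\NP
    [4,5] "river" : (S/PP)\PP
  [5,6] "dog" : PP

S/PP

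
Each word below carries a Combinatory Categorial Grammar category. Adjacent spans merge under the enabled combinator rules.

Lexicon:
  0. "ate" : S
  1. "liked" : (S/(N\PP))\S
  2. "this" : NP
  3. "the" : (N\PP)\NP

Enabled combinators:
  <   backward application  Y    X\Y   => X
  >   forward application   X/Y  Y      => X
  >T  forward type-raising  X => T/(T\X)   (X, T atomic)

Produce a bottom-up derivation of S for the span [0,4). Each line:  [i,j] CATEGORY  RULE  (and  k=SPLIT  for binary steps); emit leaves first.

[0,4] S   >
  [0,2] S/(N\PP)   <
    [0,1] "ate" : S
    [1,2] "liked" : (S/(N\PP))\S
  [2,4] N\PP   <
    [2,3] "this" : NP
    [3,4] "the" : (N\PP)\NP

[0,1] S  lex  "ate"
[1,2] (S/(N\PP))\S  lex  "liked"
[0,2] S/(N\PP)  <  k=1
[2,3] NP  lex  "this"
[3,4] (N\PP)\NP  lex  "the"
[2,4] N\PP  <  k=3
[0,4] S  >  k=2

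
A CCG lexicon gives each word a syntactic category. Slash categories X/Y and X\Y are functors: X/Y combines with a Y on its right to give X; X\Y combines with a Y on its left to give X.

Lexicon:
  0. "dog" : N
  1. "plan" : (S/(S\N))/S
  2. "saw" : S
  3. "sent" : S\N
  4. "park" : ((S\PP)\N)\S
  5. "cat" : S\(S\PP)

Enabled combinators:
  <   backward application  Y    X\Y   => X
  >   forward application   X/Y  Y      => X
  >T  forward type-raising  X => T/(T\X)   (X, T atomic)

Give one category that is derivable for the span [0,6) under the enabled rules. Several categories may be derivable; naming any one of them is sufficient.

S

[0,6] S   <
  [0,5] S\PP   <
    [0,1] "dog" : N
    [1,5] (S\PP)\N   <
      [1,4] S   >
        [1,3] S/(S\N)   >
          [1,2] "plan" : (S/(S\N))/S
          [2,3] "saw" : S
        [3,4] "sent" : S\N
      [4,5] "park" : ((S\PP)\N)\S
  [5,6] "cat" : S\(S\PP)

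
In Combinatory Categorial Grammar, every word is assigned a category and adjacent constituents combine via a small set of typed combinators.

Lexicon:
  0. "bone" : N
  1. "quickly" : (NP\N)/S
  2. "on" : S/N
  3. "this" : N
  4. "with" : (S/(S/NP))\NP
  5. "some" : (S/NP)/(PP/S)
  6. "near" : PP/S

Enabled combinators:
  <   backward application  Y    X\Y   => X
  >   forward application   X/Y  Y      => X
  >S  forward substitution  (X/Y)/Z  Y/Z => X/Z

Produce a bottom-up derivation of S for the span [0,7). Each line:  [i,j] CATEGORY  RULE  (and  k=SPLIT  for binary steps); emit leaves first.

[0,7] S   >
  [0,5] S/(S/NP)   <
    [0,4] NP   <
      [0,1] "bone" : N
      [1,4] NP\N   >
        [1,2] "quickly" : (NP\N)/S
        [2,4] S   >
          [2,3] "on" : S/N
          [3,4] "this" : N
    [4,5] "with" : (S/(S/NP))\NP
  [5,7] S/NP   >
    [5,6] "some" : (S/NP)/(PP/S)
    [6,7] "near" : PP/S

[0,1] N  lex  "bone"
[1,2] (NP\N)/S  lex  "quickly"
[2,3] S/N  lex  "on"
[3,4] N  lex  "this"
[2,4] S  >  k=3
[1,4] NP\N  >  k=2
[0,4] NP  <  k=1
[4,5] (S/(S/NP))\NP  lex  "with"
[0,5] S/(S/NP)  <  k=4
[5,6] (S/NP)/(PP/S)  lex  "some"
[6,7] PP/S  lex  "near"
[5,7] S/NP  >  k=6
[0,7] S  >  k=5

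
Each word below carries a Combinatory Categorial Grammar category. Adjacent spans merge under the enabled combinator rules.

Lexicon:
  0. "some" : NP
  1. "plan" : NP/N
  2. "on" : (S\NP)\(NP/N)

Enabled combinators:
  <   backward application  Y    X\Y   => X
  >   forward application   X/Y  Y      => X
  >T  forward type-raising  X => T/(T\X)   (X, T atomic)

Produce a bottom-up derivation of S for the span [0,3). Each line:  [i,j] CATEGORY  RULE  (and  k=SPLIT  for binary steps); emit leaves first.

[0,1] NP  lex  "some"
[1,2] NP/N  lex  "plan"
[2,3] (S\NP)\(NP/N)  lex  "on"
[1,3] S\NP  <  k=2
[0,3] S  <  k=1

[0,3] S   <
  [0,1] "some" : NP
  [1,3] S\NP   <
    [1,2] "plan" : NP/N
    [2,3] "on" : (S\NP)\(NP/N)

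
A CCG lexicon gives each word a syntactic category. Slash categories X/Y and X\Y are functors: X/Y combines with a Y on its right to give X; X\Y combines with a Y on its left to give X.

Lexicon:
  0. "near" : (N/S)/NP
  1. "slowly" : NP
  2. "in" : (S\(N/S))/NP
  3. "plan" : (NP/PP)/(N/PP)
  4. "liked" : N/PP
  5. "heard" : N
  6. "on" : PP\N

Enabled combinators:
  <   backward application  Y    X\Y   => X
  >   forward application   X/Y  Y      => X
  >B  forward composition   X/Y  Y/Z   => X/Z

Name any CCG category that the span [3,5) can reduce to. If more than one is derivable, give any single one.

NP/PP

[0,7] S   <
  [0,2] N/S   >
    [0,1] "near" : (N/S)/NP
    [1,2] "slowly" : NP
  [2,7] S\(N/S)   >
    [2,3] "in" : (S\(N/S))/NP
    [3,7] NP   >
      [3,5] NP/PP   >
        [3,4] "plan" : (NP/PP)/(N/PP)
        [4,5] "liked" : N/PP
      [5,7] PP   <
        [5,6] "heard" : N
        [6,7] "on" : PP\N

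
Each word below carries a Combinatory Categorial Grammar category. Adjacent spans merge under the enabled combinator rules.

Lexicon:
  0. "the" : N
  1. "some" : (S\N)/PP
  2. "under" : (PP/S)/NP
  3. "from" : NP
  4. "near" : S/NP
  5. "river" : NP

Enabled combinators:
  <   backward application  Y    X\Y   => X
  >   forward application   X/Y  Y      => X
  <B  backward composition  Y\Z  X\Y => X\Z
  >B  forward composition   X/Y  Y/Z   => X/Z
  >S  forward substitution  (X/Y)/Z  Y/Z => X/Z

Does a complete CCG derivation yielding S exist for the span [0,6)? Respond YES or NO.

[0,6] S   <
  [0,1] "the" : N
  [1,6] S\N   >
    [1,2] "some" : (S\N)/PP
    [2,6] PP   >
      [2,4] PP/S   >
        [2,3] "under" : (PP/S)/NP
        [3,4] "from" : NP
      [4,6] S   >
        [4,5] "near" : S/NP
        [5,6] "river" : NP

YES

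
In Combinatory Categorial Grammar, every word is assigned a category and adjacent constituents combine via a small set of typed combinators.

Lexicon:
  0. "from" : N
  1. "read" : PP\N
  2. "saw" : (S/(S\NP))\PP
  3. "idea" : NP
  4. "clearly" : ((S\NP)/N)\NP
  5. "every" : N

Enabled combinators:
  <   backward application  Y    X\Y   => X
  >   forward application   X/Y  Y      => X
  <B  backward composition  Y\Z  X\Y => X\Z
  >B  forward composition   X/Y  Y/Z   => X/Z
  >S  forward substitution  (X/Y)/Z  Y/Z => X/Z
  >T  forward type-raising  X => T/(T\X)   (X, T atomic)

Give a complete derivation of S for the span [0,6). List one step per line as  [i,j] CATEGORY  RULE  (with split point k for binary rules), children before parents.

[0,1] N  lex  "from"
[0,1] PP/(PP\N)  >T
[1,2] PP\N  lex  "read"
[0,2] PP  >  k=1
[2,3] (S/(S\NP))\PP  lex  "saw"
[0,3] S/(S\NP)  <  k=2
[3,4] NP  lex  "idea"
[4,5] ((S\NP)/N)\NP  lex  "clearly"
[3,5] (S\NP)/N  <  k=4
[5,6] N  lex  "every"
[3,6] S\NP  >  k=5
[0,6] S  >  k=3

[0,6] S   >
  [0,3] S/(S\NP)   <
    [0,2] PP   >
      [0,1] PP/(PP\N)   >T
        [0,1] "from" : N
      [1,2] "read" : PP\N
    [2,3] "saw" : (S/(S\NP))\PP
  [3,6] S\NP   >
    [3,5] (S\NP)/N   <
      [3,4] "idea" : NP
      [4,5] "clearly" : ((S\NP)/N)\NP
    [5,6] "every" : N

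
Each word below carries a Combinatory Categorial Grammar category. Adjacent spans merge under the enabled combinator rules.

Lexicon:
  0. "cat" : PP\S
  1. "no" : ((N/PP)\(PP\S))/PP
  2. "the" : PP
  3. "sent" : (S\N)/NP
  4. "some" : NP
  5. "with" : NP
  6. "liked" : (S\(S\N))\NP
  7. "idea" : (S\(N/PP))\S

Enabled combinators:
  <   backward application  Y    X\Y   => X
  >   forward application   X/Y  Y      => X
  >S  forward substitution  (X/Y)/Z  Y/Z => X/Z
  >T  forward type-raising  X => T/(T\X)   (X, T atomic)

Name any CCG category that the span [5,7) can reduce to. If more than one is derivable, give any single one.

[0,8] S   <
  [0,3] N/PP   <
    [0,1] "cat" : PP\S
    [1,3] (N/PP)\(PP\S)   >
      [1,2] "no" : ((N/PP)\(PP\S))/PP
      [2,3] "the" : PP
  [3,8] S\(N/PP)   <
    [3,7] S   <
      [3,5] S\N   >
        [3,4] "sent" : (S\N)/NP
        [4,5] "some" : NP
      [5,7] S\(S\N)   <
        [5,6] "with" : NP
        [6,7] "liked" : (S\(S\N))\NP
    [7,8] "idea" : (S\(N/PP))\S

S\(S\N)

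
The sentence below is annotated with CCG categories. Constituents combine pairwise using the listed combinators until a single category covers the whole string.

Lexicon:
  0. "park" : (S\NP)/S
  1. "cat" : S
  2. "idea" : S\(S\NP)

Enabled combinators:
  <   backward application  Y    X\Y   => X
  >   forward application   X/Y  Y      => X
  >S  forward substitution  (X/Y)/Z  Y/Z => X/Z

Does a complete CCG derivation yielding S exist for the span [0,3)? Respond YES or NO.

[0,3] S   <
  [0,2] S\NP   >
    [0,1] "park" : (S\NP)/S
    [1,2] "cat" : S
  [2,3] "idea" : S\(S\NP)

YES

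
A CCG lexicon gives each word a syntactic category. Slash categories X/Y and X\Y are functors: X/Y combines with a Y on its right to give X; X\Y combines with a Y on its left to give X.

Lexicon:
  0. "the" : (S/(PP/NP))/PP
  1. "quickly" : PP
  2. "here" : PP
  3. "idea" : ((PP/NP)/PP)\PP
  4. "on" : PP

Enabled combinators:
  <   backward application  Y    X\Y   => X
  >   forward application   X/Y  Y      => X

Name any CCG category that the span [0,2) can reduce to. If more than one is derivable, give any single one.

S/(PP/NP)

[0,5] S   >
  [0,2] S/(PP/NP)   >
    [0,1] "the" : (S/(PP/NP))/PP
    [1,2] "quickly" : PP
  [2,5] PP/NP   >
    [2,4] (PP/NP)/PP   <
      [2,3] "here" : PP
      [3,4] "idea" : ((PP/NP)/PP)\PP
    [4,5] "on" : PP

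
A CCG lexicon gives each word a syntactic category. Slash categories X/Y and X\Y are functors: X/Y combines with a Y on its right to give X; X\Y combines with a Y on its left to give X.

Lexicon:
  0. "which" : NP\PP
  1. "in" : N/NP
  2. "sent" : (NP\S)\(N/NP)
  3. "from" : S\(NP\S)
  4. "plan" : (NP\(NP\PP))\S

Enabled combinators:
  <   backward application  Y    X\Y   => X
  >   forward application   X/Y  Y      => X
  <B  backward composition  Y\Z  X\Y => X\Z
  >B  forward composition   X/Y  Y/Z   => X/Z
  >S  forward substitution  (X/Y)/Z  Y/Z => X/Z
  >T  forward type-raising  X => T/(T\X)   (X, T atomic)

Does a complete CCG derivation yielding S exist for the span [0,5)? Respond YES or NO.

NO

NP\PP N/NP (NP\S)\(N/NP) S\(NP\S) (NP\(NP\PP))\S
CKY chart[0,5] = {N/(N\NP), NP, NP/(NP\NP), PP/(PP\NP), S/(S\NP)}; S ∉ chart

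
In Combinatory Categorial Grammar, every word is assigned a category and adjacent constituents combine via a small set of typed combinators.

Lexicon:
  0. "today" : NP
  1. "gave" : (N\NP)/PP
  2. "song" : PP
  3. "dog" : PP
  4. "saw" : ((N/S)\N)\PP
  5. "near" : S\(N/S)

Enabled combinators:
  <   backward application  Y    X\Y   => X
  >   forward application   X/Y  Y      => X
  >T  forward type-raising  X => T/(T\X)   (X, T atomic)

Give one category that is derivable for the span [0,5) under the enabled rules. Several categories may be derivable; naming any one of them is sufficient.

N/S

[0,6] S   <
  [0,5] N/S   <
    [0,3] N   <
      [0,1] "today" : NP
      [1,3] N\NP   >
        [1,2] "gave" : (N\NP)/PP
        [2,3] "song" : PP
    [3,5] (N/S)\N   <
      [3,4] "dog" : PP
      [4,5] "saw" : ((N/S)\N)\PP
  [5,6] "near" : S\(N/S)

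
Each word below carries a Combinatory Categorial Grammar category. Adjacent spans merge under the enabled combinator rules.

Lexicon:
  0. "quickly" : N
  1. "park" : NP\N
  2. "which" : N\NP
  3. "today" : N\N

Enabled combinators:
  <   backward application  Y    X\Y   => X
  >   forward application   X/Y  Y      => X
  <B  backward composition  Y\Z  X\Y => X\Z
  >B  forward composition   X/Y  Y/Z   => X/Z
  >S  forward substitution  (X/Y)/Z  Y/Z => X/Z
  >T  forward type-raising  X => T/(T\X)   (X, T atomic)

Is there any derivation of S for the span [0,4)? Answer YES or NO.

NO

N NP\N N\NP N\N
CKY chart[0,4] = {N, N/(N\N), NP/(NP\N), PP/(PP\N), S/(S\N)}; S ∉ chart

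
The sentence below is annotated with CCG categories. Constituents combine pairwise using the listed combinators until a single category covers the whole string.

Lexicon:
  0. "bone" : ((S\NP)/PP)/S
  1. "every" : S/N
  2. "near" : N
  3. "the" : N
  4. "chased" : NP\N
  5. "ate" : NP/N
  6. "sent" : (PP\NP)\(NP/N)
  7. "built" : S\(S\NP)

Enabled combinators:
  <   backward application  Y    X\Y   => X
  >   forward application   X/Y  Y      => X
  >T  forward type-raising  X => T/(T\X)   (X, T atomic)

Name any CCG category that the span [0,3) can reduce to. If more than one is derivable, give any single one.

[0,8] S   <
  [0,7] S\NP   >
    [0,3] (S\NP)/PP   >
      [0,1] "bone" : ((S\NP)/PP)/S
      [1,3] S   >
        [1,2] "every" : S/N
        [2,3] "near" : N
    [3,7] PP   <
      [3,5] NP   <
        [3,4] "the" : N
        [4,5] "chased" : NP\N
      [5,7] PP\NP   <
        [5,6] "ate" : NP/N
        [6,7] "sent" : (PP\NP)\(NP/N)
  [7,8] "built" : S\(S\NP)

(S\NP)/PP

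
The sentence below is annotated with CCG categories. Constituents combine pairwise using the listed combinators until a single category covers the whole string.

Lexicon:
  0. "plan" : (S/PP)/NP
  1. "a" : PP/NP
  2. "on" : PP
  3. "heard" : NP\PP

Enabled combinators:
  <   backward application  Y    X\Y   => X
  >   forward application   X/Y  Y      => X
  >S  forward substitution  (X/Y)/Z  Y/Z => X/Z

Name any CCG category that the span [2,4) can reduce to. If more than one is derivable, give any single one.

NP

[0,4] S   >
  [0,2] S/NP   >S
    [0,1] "plan" : (S/PP)/NP
    [1,2] "a" : PP/NP
  [2,4] NP   <
    [2,3] "on" : PP
    [3,4] "heard" : NP\PP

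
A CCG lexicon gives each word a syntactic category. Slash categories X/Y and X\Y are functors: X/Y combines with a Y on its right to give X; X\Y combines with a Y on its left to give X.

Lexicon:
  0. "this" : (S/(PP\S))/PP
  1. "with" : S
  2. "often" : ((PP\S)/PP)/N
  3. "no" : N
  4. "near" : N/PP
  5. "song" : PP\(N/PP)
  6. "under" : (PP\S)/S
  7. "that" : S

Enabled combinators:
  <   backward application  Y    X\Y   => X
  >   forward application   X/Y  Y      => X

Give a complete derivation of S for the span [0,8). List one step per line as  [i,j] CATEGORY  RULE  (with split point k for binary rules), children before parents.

[0,8] S   >
  [0,6] S/(PP\S)   >
    [0,1] "this" : (S/(PP\S))/PP
    [1,6] PP   <
      [1,2] "with" : S
      [2,6] PP\S   >
        [2,4] (PP\S)/PP   >
          [2,3] "often" : ((PP\S)/PP)/N
          [3,4] "no" : N
        [4,6] PP   <
          [4,5] "near" : N/PP
          [5,6] "song" : PP\(N/PP)
  [6,8] PP\S   >
    [6,7] "under" : (PP\S)/S
    [7,8] "that" : S

[0,1] (S/(PP\S))/PP  lex  "this"
[1,2] S  lex  "with"
[2,3] ((PP\S)/PP)/N  lex  "often"
[3,4] N  lex  "no"
[2,4] (PP\S)/PP  >  k=3
[4,5] N/PP  lex  "near"
[5,6] PP\(N/PP)  lex  "song"
[4,6] PP  <  k=5
[2,6] PP\S  >  k=4
[1,6] PP  <  k=2
[0,6] S/(PP\S)  >  k=1
[6,7] (PP\S)/S  lex  "under"
[7,8] S  lex  "that"
[6,8] PP\S  >  k=7
[0,8] S  >  k=6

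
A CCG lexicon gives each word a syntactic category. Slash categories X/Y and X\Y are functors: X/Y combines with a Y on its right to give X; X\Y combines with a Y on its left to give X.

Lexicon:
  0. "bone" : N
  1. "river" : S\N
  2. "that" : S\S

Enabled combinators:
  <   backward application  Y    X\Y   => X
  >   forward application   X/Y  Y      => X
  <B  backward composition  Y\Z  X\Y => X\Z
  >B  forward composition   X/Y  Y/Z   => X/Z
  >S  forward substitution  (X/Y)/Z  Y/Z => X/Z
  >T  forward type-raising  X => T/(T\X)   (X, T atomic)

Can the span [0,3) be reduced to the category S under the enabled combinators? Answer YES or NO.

[0,3] S   >
  [0,1] S/(S\N)   >T
    [0,1] "bone" : N
  [1,3] S\N   <B
    [1,2] "river" : S\N
    [2,3] "that" : S\S

YES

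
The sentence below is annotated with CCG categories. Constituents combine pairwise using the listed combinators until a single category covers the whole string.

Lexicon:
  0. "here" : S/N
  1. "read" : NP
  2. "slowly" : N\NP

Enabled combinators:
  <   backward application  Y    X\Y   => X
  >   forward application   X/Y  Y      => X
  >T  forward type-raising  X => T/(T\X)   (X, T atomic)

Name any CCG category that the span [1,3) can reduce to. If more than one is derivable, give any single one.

N

[0,3] S   >
  [0,1] "here" : S/N
  [1,3] N   <
    [1,2] "read" : NP
    [2,3] "slowly" : N\NP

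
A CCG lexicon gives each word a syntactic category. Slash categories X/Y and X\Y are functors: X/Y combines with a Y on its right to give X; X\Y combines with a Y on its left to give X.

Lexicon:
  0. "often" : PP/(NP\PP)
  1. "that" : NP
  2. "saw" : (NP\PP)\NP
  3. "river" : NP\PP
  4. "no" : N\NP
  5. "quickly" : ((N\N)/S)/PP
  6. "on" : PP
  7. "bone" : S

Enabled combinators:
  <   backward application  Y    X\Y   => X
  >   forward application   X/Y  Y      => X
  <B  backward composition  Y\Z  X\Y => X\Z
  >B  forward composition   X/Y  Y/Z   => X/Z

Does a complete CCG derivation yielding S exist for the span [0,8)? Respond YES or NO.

PP/(NP\PP) NP (NP\PP)\NP NP\PP N\NP ((N\N)/S)/PP PP S
CKY chart[0,8] = {N}; S ∉ chart

NO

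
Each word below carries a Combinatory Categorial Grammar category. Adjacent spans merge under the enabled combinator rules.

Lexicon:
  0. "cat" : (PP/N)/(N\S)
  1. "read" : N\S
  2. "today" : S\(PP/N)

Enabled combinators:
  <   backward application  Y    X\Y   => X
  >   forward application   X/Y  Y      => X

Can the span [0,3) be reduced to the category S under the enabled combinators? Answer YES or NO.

YES

[0,3] S   <
  [0,2] PP/N   >
    [0,1] "cat" : (PP/N)/(N\S)
    [1,2] "read" : N\S
  [2,3] "today" : S\(PP/N)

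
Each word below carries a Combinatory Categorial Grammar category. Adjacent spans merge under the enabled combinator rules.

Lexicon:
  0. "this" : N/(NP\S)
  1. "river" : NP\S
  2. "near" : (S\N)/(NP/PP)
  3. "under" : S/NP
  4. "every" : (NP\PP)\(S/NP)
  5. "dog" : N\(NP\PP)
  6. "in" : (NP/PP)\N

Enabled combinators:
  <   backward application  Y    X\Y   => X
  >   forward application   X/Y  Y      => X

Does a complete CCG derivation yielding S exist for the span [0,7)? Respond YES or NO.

[0,7] S   <
  [0,2] N   >
    [0,1] "this" : N/(NP\S)
    [1,2] "river" : NP\S
  [2,7] S\N   >
    [2,3] "near" : (S\N)/(NP/PP)
    [3,7] NP/PP   <
      [3,6] N   <
        [3,5] NP\PP   <
          [3,4] "under" : S/NP
          [4,5] "every" : (NP\PP)\(S/NP)
        [5,6] "dog" : N\(NP\PP)
      [6,7] "in" : (NP/PP)\N

YES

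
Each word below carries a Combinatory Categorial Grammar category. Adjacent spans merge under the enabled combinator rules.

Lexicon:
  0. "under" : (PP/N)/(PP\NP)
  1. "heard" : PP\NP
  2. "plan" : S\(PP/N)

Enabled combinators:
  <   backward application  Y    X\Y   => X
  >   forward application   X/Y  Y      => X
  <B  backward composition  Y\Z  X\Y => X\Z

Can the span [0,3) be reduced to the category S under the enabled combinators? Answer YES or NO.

[0,3] S   <
  [0,2] PP/N   >
    [0,1] "under" : (PP/N)/(PP\NP)
    [1,2] "heard" : PP\NP
  [2,3] "plan" : S\(PP/N)

YES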